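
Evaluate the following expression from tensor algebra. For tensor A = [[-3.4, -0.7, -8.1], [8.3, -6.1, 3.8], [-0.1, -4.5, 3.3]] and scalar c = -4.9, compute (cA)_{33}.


Scalar multiplication: (cA)_{ij} = c * A_{ij}.
c = -4.9
A_{33} = 3.3
(cA)_{33} = -4.9 * 3.3 = -16.17

-16.17


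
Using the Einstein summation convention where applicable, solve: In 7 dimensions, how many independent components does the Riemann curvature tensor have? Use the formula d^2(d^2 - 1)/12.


The Riemann tensor in d dimensions has d^2(d^2 - 1)/12 independent components.
d = 7, so d^2 = 49
d^2 - 1 = 48
d^2(d^2 - 1) = 49 * 48 = 2352
Divide by 12: 2352 / 12 = 196

196


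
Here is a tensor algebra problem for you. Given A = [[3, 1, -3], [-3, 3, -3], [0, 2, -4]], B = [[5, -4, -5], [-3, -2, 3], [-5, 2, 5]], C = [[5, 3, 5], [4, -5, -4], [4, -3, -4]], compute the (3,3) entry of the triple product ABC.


(ABC)_{33} = sum_m (AB)_{3m} C_{m3}. First compute row 3 of AB.
(AB)_{31} = 0*5 + 2*-3 + -4*-5 = 14
(AB)_{32} = 0*-4 + 2*-2 + -4*2 = -12
(AB)_{33} = 0*-5 + 2*3 + -4*5 = -14
Now contract with column 3 of C:
(AB)_{31} * C_{13} = 14 * 5 = 70
(AB)_{32} * C_{23} = -12 * -4 = 48
(AB)_{33} * C_{33} = -14 * -4 = 56
(ABC)_{33} = 70 + 48 + 56 = 174

174


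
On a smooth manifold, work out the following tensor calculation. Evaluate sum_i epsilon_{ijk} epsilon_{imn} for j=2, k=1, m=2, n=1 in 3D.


Using the identity: epsilon_{ijk} epsilon_{imn} = delta_{jm} delta_{kn} - delta_{jn} delta_{km}.
delta_{22} = 1
delta_{11} = 1
delta_{21} = 0
delta_{12} = 0
Result = 1 * 1 - 0 * 0 = 1 - 0 = 1

1


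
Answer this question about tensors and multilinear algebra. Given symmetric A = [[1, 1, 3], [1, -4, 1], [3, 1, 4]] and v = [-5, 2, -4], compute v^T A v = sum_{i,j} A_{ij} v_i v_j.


First compute Av:
(Av)_1 = 1*-5 + 1*2 + 3*-4 = -15
(Av)_2 = 1*-5 + -4*2 + 1*-4 = -17
(Av)_3 = 3*-5 + 1*2 + 4*-4 = -29
Av = [-15, -17, -29]
Then v^T (Av) = -5*-15 + 2*-17 + -4*-29
= 75 + -34 + 116 = 157

157


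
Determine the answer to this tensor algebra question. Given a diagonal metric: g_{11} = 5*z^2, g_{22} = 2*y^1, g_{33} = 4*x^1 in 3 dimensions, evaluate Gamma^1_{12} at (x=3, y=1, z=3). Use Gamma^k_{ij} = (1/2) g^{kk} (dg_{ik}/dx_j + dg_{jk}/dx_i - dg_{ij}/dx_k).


For a diagonal metric, Gamma^k_{ij} = (1/2) g^{kk} (dg_{ik}/dx_j + dg_{jk}/dx_i - dg_{ij}/dx_k).
The metric is diagonal, so g_{ab} = 0 for a != b.
At the given point: g_{11} = 45, g_{22} = 2, g_{33} = 12
g^{11} = 1/45
dg_{11}/dx_2 = dg_{11}/dx_2 = 0
dg_{21}/dx_1 = 0 (off-diagonal)
dg_{12}/dx_1 = 0 (off-diagonal)
Numerator = 0 + 0 - 0 = 0
Gamma^1_{12} = 0 / (2 * 45) = 0

0


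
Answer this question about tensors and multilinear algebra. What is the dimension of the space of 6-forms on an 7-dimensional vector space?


The dimension of the space of p-forms on an n-dimensional space is C(n, p).
n = 7, p = 6
C(7, 6) = 7! / (6! * 1!) = 7

7


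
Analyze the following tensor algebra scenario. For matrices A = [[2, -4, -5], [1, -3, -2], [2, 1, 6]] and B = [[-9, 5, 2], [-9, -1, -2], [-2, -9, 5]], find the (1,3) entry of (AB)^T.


(AB)^T_{ij} = (AB)_{ji} = sum_k A_{jk} B_{ki}.
For i=1, j=3 we need (AB)_{31}:
A_{31} * B_{11} = 2 * -9 = -18
A_{32} * B_{21} = 1 * -9 = -9
A_{33} * B_{31} = 6 * -2 = -12
Sum = -18 + -9 + -12 = -39

-39


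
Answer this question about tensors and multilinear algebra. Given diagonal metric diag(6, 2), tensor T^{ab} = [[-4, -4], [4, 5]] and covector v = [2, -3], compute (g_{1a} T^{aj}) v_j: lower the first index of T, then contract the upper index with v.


Step 1: lower the first index. For a diagonal metric, g_{ia} T^{aj} = g_{ii} T^{ij} (no sum on i).
g_{11} = 6
S_1{}^1 = 6 * T^{11} = 6 * -4 = -24
S_1{}^2 = 6 * T^{12} = 6 * -4 = -24
Step 2: contract S_1{}^j with v_j.
S_1{}^1 * v_1 = -24 * 2 = -48
S_1{}^2 * v_2 = -24 * -3 = 72
Result = -48 + 72 = 24

24


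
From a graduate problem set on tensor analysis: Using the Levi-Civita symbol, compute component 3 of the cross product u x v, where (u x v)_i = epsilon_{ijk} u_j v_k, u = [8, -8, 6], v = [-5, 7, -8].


(u x v)_3 = sum_{j,k} epsilon_{3jk} u_j v_k. Only permutations of (1,2,3) contribute; the two non-zero terms are:
eps_{312} u_1 v_2 = 1 * 8 * 7 = 56
eps_{321} u_2 v_1 = -1 * -8 * -5 = -40
(u x v)_3 = 16

16


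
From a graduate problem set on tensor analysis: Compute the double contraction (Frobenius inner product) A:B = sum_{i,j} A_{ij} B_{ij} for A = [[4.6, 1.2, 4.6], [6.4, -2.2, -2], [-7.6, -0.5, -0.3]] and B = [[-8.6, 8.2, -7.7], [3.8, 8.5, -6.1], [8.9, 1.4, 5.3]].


A:B = sum over all i,j of A_{ij} * B_{ij}.
Row 1: 4.6*-8.6=-39.56, 1.2*8.2=9.84, 4.6*-7.7=-35.42 => row sum = -65.14
Row 2: 6.4*3.8=24.32, -2.2*8.5=-18.7, -2*-6.1=12.2 => row sum = 17.82
Row 3: -7.6*8.9=-67.64, -0.5*1.4=-0.7, -0.3*5.3=-1.59 => row sum = -69.93
Total = -65.14 + 17.82 + -69.93 = -117.25

-117.25


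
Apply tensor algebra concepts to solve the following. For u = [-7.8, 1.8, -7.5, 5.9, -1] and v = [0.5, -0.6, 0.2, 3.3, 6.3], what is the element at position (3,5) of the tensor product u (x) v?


The outer product entry T_{ij} = u_i * v_j.
We need i=3, j=5.
u_3 = -7.5, v_5 = 6.3
T_{3,5} = -7.5 * 6.3 = -47.25

-47.25


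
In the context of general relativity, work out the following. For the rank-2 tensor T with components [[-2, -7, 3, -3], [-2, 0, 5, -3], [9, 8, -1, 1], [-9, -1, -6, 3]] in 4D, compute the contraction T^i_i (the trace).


The contraction (trace) of a rank-2 tensor is the sum of its diagonal elements.
Diagonal entries: A[1,1] = -2, A[2,2] = 0, A[3,3] = -1, A[4,4] = 3
Tr(A) = -2 + 0 + -1 + 3 = 0

0


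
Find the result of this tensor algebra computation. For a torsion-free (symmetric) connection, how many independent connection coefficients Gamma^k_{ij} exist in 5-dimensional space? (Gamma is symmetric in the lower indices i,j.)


Christoffel symbols Gamma^k_{ij} are symmetric in i,j, so there are d * d(d+1)/2 independent symbols.
d = 5
d(d+1)/2 = 5 * 6 / 2 = 15
Total = 5 * 15 = 75

75


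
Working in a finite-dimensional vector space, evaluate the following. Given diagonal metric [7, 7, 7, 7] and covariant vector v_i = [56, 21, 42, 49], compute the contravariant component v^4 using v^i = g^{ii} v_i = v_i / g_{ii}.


To raise an index with a diagonal metric: v^i = v_i / g_{ii}.
For index 4: v_4 = 49, g_{44} = 7
v^4 = 49 / 7 = 7

7


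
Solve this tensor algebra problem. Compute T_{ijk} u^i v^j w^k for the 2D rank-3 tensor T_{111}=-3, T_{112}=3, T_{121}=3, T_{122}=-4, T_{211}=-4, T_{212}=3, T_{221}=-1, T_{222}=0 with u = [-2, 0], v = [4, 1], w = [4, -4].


S = sum over i,j,k of T_{ijk} u_i v_j w_k. Expanding all 8 terms:
T_{111}*u_1*v_1*w_1 = -3*-2*4*4 = 96  (running total: 96)
T_{112}*u_1*v_1*w_2 = 3*-2*4*-4 = 96  (running total: 192)
T_{121}*u_1*v_2*w_1 = 3*-2*1*4 = -24  (running total: 168)
T_{122}*u_1*v_2*w_2 = -4*-2*1*-4 = -32  (running total: 136)
T_{211}*u_2*v_1*w_1 = -4*0*4*4 = 0  (running total: 136)
T_{212}*u_2*v_1*w_2 = 3*0*4*-4 = 0  (running total: 136)
T_{221}*u_2*v_2*w_1 = -1*0*1*4 = 0  (running total: 136)
T_{222}*u_2*v_2*w_2 = 0*0*1*-4 = 0  (running total: 136)
S = 136

136


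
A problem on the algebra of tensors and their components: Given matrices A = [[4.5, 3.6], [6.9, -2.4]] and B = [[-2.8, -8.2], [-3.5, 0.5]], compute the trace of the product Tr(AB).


Tr(AB) = sum_i (AB)_{ii} where (AB)_{ii} = sum_k A_{ik} B_{ki}.
(AB)_{11} = 4.5*-2.8 + 3.6*-3.5 = -25.2
(AB)_{22} = 6.9*-8.2 + -2.4*0.5 = -57.78
Tr(AB) = -25.2 + -57.78 = -82.98

-82.98


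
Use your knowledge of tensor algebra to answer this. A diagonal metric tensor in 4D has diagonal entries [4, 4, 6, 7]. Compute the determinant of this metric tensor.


For a diagonal metric, the determinant is the product of diagonal entries.
Diagonal entries: 4, 4, 6, 7
det(g) = 4 * 4 * 6 * 7 = 672

672


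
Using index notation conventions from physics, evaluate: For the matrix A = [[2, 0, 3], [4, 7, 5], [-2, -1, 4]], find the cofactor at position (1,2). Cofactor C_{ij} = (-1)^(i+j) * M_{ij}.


To find cofactor C_{12}, delete row 1 and column 2.
The resulting 2x2 submatrix is: [[4, 5], [-2, 4]]
Minor M_{12} = 4*4 - 5*-2
  = 16 - -10 = 26
Sign = (-1)^(1+2) = (-1)^3 = -1
Cofactor C_{12} = -1 * 26 = -26

-26


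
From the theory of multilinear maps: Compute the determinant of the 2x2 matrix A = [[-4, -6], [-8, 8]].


For a 2x2 matrix [[a, b], [c, d]], det = a*d - b*c.
a = -4, b = -6, c = -8, d = 8
a*d = -4 * 8 = -32
b*c = -6 * -8 = 48
det = -32 - 48 = -80

-80


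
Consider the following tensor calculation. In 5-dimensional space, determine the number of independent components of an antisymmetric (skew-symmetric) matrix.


An antisymmetric rank-2 tensor satisfies A_{ij} = -A_{ji}, so diagonal entries are zero.
The independent components are the upper-triangular entries: C(n, 2) = n(n-1)/2.
n = 5
C(5, 2) = 5 * 4 / 2 = 20 / 2 = 10

10


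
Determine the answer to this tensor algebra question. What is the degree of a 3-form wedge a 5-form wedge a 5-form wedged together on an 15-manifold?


The degree of a wedge product is the sum of the degrees of the individual forms.
Degrees: 3, 5, 5
Total degree = 3 + 5 + 5 = 13

13


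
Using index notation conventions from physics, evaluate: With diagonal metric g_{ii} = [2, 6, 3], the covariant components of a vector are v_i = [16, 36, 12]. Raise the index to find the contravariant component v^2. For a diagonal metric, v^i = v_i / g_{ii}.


To raise an index with a diagonal metric: v^i = v_i / g_{ii}.
For index 2: v_2 = 36, g_{22} = 6
v^2 = 36 / 6 = 6

6


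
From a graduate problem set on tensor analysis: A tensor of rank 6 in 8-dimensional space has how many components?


The number of components of a rank-r tensor in d dimensions is d^r.
Here d = 8 and r = 6.
8^6 = 262144

262144


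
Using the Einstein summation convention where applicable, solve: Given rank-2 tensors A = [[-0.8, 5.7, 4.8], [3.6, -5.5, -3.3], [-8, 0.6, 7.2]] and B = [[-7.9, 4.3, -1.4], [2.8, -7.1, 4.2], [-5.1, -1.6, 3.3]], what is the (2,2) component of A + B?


Tensor addition is component-wise: (A + B)_{ij} = A_{ij} + B_{ij}.
A_{22} = -5.5
B_{22} = -7.1
(A + B)_{22} = -5.5 + -7.1 = -12.6

-12.6


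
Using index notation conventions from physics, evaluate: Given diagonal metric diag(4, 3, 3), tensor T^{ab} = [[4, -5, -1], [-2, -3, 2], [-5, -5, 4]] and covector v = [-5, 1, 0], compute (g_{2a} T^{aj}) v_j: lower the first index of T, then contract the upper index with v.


Step 1: lower the first index. For a diagonal metric, g_{ia} T^{aj} = g_{ii} T^{ij} (no sum on i).
g_{22} = 3
S_2{}^1 = 3 * T^{21} = 3 * -2 = -6
S_2{}^2 = 3 * T^{22} = 3 * -3 = -9
S_2{}^3 = 3 * T^{23} = 3 * 2 = 6
Step 2: contract S_2{}^j with v_j.
S_2{}^1 * v_1 = -6 * -5 = 30
S_2{}^2 * v_2 = -9 * 1 = -9
S_2{}^3 * v_3 = 6 * 0 = 0
Result = 30 + -9 + 0 = 21

21


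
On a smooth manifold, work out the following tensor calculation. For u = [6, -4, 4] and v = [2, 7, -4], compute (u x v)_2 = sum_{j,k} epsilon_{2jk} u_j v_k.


(u x v)_2 = sum_{j,k} epsilon_{2jk} u_j v_k. Only permutations of (1,2,3) contribute; the two non-zero terms are:
eps_{213} u_1 v_3 = -1 * 6 * -4 = 24
eps_{231} u_3 v_1 = 1 * 4 * 2 = 8
(u x v)_2 = 32

32


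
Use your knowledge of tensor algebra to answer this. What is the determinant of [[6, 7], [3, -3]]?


For a 2x2 matrix [[a, b], [c, d]], det = a*d - b*c.
a = 6, b = 7, c = 3, d = -3
a*d = 6 * -3 = -18
b*c = 7 * 3 = 21
det = -18 - 21 = -39

-39


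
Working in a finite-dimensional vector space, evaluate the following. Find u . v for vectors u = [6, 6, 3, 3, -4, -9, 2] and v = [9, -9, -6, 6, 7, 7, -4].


The inner product u . v = sum of u_i * v_i.
Term-by-term: 6 * 9, 6 * -9, 3 * -6, 3 * 6, -4 * 7, -9 * 7, 2 * -4
Products: 54, -54, -18, 18, -28, -63, -8
Sum = 54 + -54 + -18 + 18 + -28 + -63 + -8 = -99

-99


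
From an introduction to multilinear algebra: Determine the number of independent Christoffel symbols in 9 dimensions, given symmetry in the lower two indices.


Christoffel symbols Gamma^k_{ij} are symmetric in i,j, so there are d * d(d+1)/2 independent symbols.
d = 9
d(d+1)/2 = 9 * 10 / 2 = 45
Total = 9 * 45 = 405

405


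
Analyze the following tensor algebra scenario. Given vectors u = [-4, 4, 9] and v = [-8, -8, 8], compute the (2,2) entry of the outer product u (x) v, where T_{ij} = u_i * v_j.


The outer product entry T_{ij} = u_i * v_j.
We need i=2, j=2.
u_2 = 4, v_2 = -8
T_{2,2} = 4 * -8 = -32

-32


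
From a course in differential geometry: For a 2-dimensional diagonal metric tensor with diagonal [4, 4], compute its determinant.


For a diagonal metric, the determinant is the product of diagonal entries.
Diagonal entries: 4, 4
det(g) = 4 * 4 = 16

16


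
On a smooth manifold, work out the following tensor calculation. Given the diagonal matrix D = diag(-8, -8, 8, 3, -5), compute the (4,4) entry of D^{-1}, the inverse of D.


For a diagonal matrix, the inverse has entries (D^{-1})_{ii} = 1/d_{ii}.
The diagonal entries are: d_{11} = -8, d_{22} = -8, d_{33} = 8, d_{44} = 3, d_{55} = -5
We need (D^{-1})_{44} = 1/d_{44} = 1/3 = 1/3

1/3


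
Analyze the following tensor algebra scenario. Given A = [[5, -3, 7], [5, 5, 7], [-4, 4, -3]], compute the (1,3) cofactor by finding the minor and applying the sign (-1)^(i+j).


To find cofactor C_{13}, delete row 1 and column 3.
The resulting 2x2 submatrix is: [[5, 5], [-4, 4]]
Minor M_{13} = 5*4 - 5*-4
  = 20 - -20 = 40
Sign = (-1)^(1+3) = (-1)^4 = 1
Cofactor C_{13} = 1 * 40 = 40

40


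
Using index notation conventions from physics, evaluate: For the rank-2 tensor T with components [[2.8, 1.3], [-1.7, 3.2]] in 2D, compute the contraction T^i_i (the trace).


The contraction (trace) of a rank-2 tensor is the sum of its diagonal elements.
Diagonal entries: A[1,1] = 2.8, A[2,2] = 3.2
Tr(A) = 2.8 + 3.2 = 6

6


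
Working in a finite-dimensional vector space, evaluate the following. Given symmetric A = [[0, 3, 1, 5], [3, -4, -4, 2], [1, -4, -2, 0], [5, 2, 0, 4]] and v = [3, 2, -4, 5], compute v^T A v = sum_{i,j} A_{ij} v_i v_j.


First compute Av:
(Av)_1 = 0*3 + 3*2 + 1*-4 + 5*5 = 27
(Av)_2 = 3*3 + -4*2 + -4*-4 + 2*5 = 27
(Av)_3 = 1*3 + -4*2 + -2*-4 + 0*5 = 3
(Av)_4 = 5*3 + 2*2 + 0*-4 + 4*5 = 39
Av = [27, 27, 3, 39]
Then v^T (Av) = 3*27 + 2*27 + -4*3 + 5*39
= 81 + 54 + -12 + 195 = 318

318


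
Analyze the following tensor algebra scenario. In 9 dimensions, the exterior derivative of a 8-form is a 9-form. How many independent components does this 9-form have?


The exterior derivative of a p-form is a (p+1)-form.
Its number of independent components is C(n, p+1).
n = 9, p+1 = 9
C(9, 9) = 1

1


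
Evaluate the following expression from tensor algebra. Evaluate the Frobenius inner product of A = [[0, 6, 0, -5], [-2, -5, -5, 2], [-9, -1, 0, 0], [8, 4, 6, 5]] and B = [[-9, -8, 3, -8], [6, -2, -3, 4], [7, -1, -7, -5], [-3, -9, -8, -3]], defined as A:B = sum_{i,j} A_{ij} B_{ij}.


A:B = sum over all i,j of A_{ij} * B_{ij}.
Row 1: 0*-9=0, 6*-8=-48, 0*3=0, -5*-8=40 => row sum = -8
Row 2: -2*6=-12, -5*-2=10, -5*-3=15, 2*4=8 => row sum = 21
Row 3: -9*7=-63, -1*-1=1, 0*-7=0, 0*-5=0 => row sum = -62
Row 4: 8*-3=-24, 4*-9=-36, 6*-8=-48, 5*-3=-15 => row sum = -123
Total = -8 + 21 + -62 + -123 = -172

-172


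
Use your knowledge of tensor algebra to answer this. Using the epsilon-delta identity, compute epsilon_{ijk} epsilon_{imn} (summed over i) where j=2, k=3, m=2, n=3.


Using the identity: epsilon_{ijk} epsilon_{imn} = delta_{jm} delta_{kn} - delta_{jn} delta_{km}.
delta_{22} = 1
delta_{33} = 1
delta_{23} = 0
delta_{32} = 0
Result = 1 * 1 - 0 * 0 = 1 - 0 = 1

1


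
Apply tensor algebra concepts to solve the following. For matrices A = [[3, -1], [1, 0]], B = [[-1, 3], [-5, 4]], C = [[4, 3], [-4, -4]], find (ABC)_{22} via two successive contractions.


(ABC)_{22} = sum_m (AB)_{2m} C_{m2}. First compute row 2 of AB.
(AB)_{21} = 1*-1 + 0*-5 = -1
(AB)_{22} = 1*3 + 0*4 = 3
Now contract with column 2 of C:
(AB)_{21} * C_{12} = -1 * 3 = -3
(AB)_{22} * C_{22} = 3 * -4 = -12
(ABC)_{22} = -3 + -12 = -15

-15


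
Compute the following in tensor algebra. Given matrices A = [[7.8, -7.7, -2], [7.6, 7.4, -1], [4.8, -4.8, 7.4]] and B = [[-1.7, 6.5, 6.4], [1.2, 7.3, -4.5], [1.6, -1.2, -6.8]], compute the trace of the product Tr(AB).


Tr(AB) = sum_i (AB)_{ii} where (AB)_{ii} = sum_k A_{ik} B_{ki}.
(AB)_{11} = 7.8*-1.7 + -7.7*1.2 + -2*1.6 = -25.7
(AB)_{22} = 7.6*6.5 + 7.4*7.3 + -1*-1.2 = 104.62
(AB)_{33} = 4.8*6.4 + -4.8*-4.5 + 7.4*-6.8 = 2
Tr(AB) = -25.7 + 104.62 + 2 = 80.92

80.92


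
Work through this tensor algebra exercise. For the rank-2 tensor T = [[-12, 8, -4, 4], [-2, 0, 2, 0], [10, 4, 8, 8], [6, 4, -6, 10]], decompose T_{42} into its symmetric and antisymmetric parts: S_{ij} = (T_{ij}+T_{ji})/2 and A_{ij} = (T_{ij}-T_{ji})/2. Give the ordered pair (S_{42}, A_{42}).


T_{42} = 4
T_{24} = 0
S_{42} = (4 + 0)/2 = 4/2 = 2
A_{42} = (4 - 0)/2 = 4/2 = 2
Check: S + A = 2 + 2 = 4 = T_{42}.

(2, 2)


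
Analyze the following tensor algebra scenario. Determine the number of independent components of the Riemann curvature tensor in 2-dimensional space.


The Riemann tensor in d dimensions has d^2(d^2 - 1)/12 independent components.
d = 2, so d^2 = 4
d^2 - 1 = 3
d^2(d^2 - 1) = 4 * 3 = 12
Divide by 12: 12 / 12 = 1

1


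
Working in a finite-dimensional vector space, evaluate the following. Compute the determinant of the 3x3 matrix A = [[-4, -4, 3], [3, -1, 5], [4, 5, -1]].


Expanding along the first row, det(A) = a11*M_11 - a12*M_12 + a13*M_13, where M_1j is the (1,j) minor.
Minor M_11 = -1*-1 - 5*5 = -24
Minor M_12 = 3*-1 - 5*4 = -23
Minor M_13 = 3*5 - -1*4 = 19
det = -4*(-24) - -4*(-23) + 3*(19)
    = 96 - 92 + 57
    = 61

61


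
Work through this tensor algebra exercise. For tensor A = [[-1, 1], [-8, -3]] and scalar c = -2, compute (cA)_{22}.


Scalar multiplication: (cA)_{ij} = c * A_{ij}.
c = -2
A_{22} = -3
(cA)_{22} = -2 * -3 = 6

6


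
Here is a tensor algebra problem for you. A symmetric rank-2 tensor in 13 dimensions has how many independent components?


A symmetric rank-2 tensor in d dimensions has d(d+1)/2 independent components.
d = 13
d(d+1)/2 = 13 * 14 / 2 = 182 / 2 = 91

91


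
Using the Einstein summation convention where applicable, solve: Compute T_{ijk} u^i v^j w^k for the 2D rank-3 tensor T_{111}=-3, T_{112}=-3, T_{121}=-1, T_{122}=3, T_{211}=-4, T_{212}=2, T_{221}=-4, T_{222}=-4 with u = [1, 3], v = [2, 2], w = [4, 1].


S = sum over i,j,k of T_{ijk} u_i v_j w_k. Expanding all 8 terms:
T_{111}*u_1*v_1*w_1 = -3*1*2*4 = -24  (running total: -24)
T_{112}*u_1*v_1*w_2 = -3*1*2*1 = -6  (running total: -30)
T_{121}*u_1*v_2*w_1 = -1*1*2*4 = -8  (running total: -38)
T_{122}*u_1*v_2*w_2 = 3*1*2*1 = 6  (running total: -32)
T_{211}*u_2*v_1*w_1 = -4*3*2*4 = -96  (running total: -128)
T_{212}*u_2*v_1*w_2 = 2*3*2*1 = 12  (running total: -116)
T_{221}*u_2*v_2*w_1 = -4*3*2*4 = -96  (running total: -212)
T_{222}*u_2*v_2*w_2 = -4*3*2*1 = -24  (running total: -236)
S = -236

-236


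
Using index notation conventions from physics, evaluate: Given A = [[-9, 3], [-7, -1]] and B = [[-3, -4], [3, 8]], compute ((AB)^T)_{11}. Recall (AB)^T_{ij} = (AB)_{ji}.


(AB)^T_{ij} = (AB)_{ji} = sum_k A_{jk} B_{ki}.
For i=1, j=1 we need (AB)_{11}:
A_{11} * B_{11} = -9 * -3 = 27
A_{12} * B_{21} = 3 * 3 = 9
Sum = 27 + 9 = 36

36


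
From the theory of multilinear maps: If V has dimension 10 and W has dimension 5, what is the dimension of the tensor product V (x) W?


The dimension of a tensor product is the product of dimensions.
dim(V) = 10, dim(W) = 5
dim(V (x) W) = 10 * 5 = 50

50


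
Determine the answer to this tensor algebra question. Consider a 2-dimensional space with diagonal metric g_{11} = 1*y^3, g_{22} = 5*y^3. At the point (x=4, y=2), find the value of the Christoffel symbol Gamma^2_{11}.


For a diagonal metric, Gamma^k_{ij} = (1/2) g^{kk} (dg_{ik}/dx_j + dg_{jk}/dx_i - dg_{ij}/dx_k).
The metric is diagonal, so g_{ab} = 0 for a != b.
At the given point: g_{11} = 8, g_{22} = 40
g^{22} = 1/40
dg_{12}/dx_1 = 0 (off-diagonal)
dg_{12}/dx_1 = 0 (off-diagonal)
dg_{11}/dx_2 = dg_{11}/dx_2 = 12
Numerator = 0 + 0 - 12 = -12
Gamma^2_{11} = -12 / (2 * 40) = -3/20

-3/20


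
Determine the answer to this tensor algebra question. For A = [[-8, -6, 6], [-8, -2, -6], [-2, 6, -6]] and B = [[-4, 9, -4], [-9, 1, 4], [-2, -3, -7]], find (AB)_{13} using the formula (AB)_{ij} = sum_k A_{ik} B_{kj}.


(AB)_{ij} = sum_k A_{ik} B_{kj}.
For i=1, j=3:
A_{11} * B_{13} = -8 * -4 = 32
A_{12} * B_{23} = -6 * 4 = -24
A_{13} * B_{33} = 6 * -7 = -42
Sum = 32 + -24 + -42 = -34

-34


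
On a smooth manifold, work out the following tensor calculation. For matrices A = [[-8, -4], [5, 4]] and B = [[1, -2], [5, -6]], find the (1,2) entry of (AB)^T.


(AB)^T_{ij} = (AB)_{ji} = sum_k A_{jk} B_{ki}.
For i=1, j=2 we need (AB)_{21}:
A_{21} * B_{11} = 5 * 1 = 5
A_{22} * B_{21} = 4 * 5 = 20
Sum = 5 + 20 = 25

25


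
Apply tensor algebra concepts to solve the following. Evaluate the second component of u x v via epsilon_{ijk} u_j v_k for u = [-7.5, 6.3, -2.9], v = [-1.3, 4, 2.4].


(u x v)_2 = sum_{j,k} epsilon_{2jk} u_j v_k. Only permutations of (1,2,3) contribute; the two non-zero terms are:
eps_{213} u_1 v_3 = -1 * -7.5 * 2.4 = 18
eps_{231} u_3 v_1 = 1 * -2.9 * -1.3 = 3.77
(u x v)_2 = 21.77

21.77


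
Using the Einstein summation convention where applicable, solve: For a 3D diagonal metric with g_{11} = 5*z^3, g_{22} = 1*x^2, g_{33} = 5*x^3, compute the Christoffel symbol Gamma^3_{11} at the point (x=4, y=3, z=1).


For a diagonal metric, Gamma^k_{ij} = (1/2) g^{kk} (dg_{ik}/dx_j + dg_{jk}/dx_i - dg_{ij}/dx_k).
The metric is diagonal, so g_{ab} = 0 for a != b.
At the given point: g_{11} = 5, g_{22} = 16, g_{33} = 320
g^{33} = 1/320
dg_{13}/dx_1 = 0 (off-diagonal)
dg_{13}/dx_1 = 0 (off-diagonal)
dg_{11}/dx_3 = dg_{11}/dx_3 = 15
Numerator = 0 + 0 - 15 = -15
Gamma^3_{11} = -15 / (2 * 320) = -3/128

-3/128


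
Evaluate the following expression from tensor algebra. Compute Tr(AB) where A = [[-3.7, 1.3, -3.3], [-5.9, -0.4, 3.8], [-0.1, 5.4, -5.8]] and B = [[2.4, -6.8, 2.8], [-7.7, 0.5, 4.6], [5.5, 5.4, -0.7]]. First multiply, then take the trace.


Tr(AB) = sum_i (AB)_{ii} where (AB)_{ii} = sum_k A_{ik} B_{ki}.
(AB)_{11} = -3.7*2.4 + 1.3*-7.7 + -3.3*5.5 = -37.04
(AB)_{22} = -5.9*-6.8 + -0.4*0.5 + 3.8*5.4 = 60.44
(AB)_{33} = -0.1*2.8 + 5.4*4.6 + -5.8*-0.7 = 28.62
Tr(AB) = -37.04 + 60.44 + 28.62 = 52.02

52.02


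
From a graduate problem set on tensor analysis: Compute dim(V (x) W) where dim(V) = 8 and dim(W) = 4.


The dimension of a tensor product is the product of dimensions.
dim(V) = 8, dim(W) = 4
dim(V (x) W) = 8 * 4 = 32

32


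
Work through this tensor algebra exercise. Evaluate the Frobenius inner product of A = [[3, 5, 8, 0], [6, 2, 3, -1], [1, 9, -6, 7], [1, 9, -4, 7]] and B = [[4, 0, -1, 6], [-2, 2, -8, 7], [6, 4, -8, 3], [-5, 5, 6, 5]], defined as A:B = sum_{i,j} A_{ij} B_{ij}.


A:B = sum over all i,j of A_{ij} * B_{ij}.
Row 1: 3*4=12, 5*0=0, 8*-1=-8, 0*6=0 => row sum = 4
Row 2: 6*-2=-12, 2*2=4, 3*-8=-24, -1*7=-7 => row sum = -39
Row 3: 1*6=6, 9*4=36, -6*-8=48, 7*3=21 => row sum = 111
Row 4: 1*-5=-5, 9*5=45, -4*6=-24, 7*5=35 => row sum = 51
Total = 4 + -39 + 111 + 51 = 127

127


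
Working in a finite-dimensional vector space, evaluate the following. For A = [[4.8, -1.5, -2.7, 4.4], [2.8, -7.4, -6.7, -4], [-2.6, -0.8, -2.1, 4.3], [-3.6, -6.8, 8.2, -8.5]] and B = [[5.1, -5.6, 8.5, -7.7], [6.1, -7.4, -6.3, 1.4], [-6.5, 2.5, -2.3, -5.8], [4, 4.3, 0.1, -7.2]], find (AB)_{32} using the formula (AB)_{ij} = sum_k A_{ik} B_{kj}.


(AB)_{ij} = sum_k A_{ik} B_{kj}.
For i=3, j=2:
A_{31} * B_{12} = -2.6 * -5.6 = 14.56
A_{32} * B_{22} = -0.8 * -7.4 = 5.92
A_{33} * B_{32} = -2.1 * 2.5 = -5.25
A_{34} * B_{42} = 4.3 * 4.3 = 18.49
Sum = 14.56 + 5.92 + -5.25 + 18.49 = 33.72

33.72


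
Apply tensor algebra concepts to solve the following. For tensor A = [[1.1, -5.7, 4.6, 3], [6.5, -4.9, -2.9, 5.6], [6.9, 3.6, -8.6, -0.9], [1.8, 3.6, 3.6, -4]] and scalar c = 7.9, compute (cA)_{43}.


Scalar multiplication: (cA)_{ij} = c * A_{ij}.
c = 7.9
A_{43} = 3.6
(cA)_{43} = 7.9 * 3.6 = 28.44

28.44


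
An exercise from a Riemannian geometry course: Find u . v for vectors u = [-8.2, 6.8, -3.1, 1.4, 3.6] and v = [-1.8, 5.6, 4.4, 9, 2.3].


The inner product u . v = sum of u_i * v_i.
Term-by-term: -8.2 * -1.8, 6.8 * 5.6, -3.1 * 4.4, 1.4 * 9, 3.6 * 2.3
Products: 14.76, 38.08, -13.64, 12.6, 8.28
Sum = 14.76 + 38.08 + -13.64 + 12.6 + 8.28 = 60.08

60.08


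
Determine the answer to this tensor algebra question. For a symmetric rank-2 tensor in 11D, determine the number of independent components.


A symmetric rank-2 tensor in d dimensions has d(d+1)/2 independent components.
d = 11
d(d+1)/2 = 11 * 12 / 2 = 132 / 2 = 66

66


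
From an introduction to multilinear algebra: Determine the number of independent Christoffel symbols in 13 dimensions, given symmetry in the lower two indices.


Christoffel symbols Gamma^k_{ij} are symmetric in i,j, so there are d * d(d+1)/2 independent symbols.
d = 13
d(d+1)/2 = 13 * 14 / 2 = 91
Total = 13 * 91 = 1183

1183


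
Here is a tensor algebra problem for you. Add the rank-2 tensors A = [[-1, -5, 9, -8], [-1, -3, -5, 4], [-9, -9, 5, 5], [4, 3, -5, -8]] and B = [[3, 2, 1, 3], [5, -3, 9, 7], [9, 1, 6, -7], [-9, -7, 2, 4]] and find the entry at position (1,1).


Tensor addition is component-wise: (A + B)_{ij} = A_{ij} + B_{ij}.
A_{11} = -1
B_{11} = 3
(A + B)_{11} = -1 + 3 = 2

2


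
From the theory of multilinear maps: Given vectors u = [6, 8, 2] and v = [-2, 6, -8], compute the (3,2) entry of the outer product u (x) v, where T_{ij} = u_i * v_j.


The outer product entry T_{ij} = u_i * v_j.
We need i=3, j=2.
u_3 = 2, v_2 = 6
T_{3,2} = 2 * 6 = 12

12


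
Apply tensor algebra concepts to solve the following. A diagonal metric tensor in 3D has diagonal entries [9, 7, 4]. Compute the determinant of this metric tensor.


For a diagonal metric, the determinant is the product of diagonal entries.
Diagonal entries: 9, 7, 4
det(g) = 9 * 7 * 4 = 252

252


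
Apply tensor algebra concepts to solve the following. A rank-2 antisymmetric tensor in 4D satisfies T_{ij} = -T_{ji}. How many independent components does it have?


An antisymmetric rank-2 tensor satisfies A_{ij} = -A_{ji}, so diagonal entries are zero.
The independent components are the upper-triangular entries: C(n, 2) = n(n-1)/2.
n = 4
C(4, 2) = 4 * 3 / 2 = 12 / 2 = 6

6


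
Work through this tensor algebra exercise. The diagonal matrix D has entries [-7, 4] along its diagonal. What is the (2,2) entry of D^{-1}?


For a diagonal matrix, the inverse has entries (D^{-1})_{ii} = 1/d_{ii}.
The diagonal entries are: d_{11} = -7, d_{22} = 4
We need (D^{-1})_{22} = 1/d_{22} = 1/4 = 1/4

1/4


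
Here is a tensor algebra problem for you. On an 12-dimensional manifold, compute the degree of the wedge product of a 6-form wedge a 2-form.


The degree of a wedge product is the sum of the degrees of the individual forms.
Degrees: 6, 2
Total degree = 6 + 2 = 8

8


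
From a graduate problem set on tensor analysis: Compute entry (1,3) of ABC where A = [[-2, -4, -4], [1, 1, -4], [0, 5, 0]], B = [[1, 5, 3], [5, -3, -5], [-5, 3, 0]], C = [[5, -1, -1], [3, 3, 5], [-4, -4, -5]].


(ABC)_{13} = sum_m (AB)_{1m} C_{m3}. First compute row 1 of AB.
(AB)_{11} = -2*1 + -4*5 + -4*-5 = -2
(AB)_{12} = -2*5 + -4*-3 + -4*3 = -10
(AB)_{13} = -2*3 + -4*-5 + -4*0 = 14
Now contract with column 3 of C:
(AB)_{11} * C_{13} = -2 * -1 = 2
(AB)_{12} * C_{23} = -10 * 5 = -50
(AB)_{13} * C_{33} = 14 * -5 = -70
(ABC)_{13} = 2 + -50 + -70 = -118

-118


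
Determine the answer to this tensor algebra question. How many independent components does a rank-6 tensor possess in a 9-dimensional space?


The number of components of a rank-r tensor in d dimensions is d^r.
Here d = 9 and r = 6.
9^6 = 531441

531441


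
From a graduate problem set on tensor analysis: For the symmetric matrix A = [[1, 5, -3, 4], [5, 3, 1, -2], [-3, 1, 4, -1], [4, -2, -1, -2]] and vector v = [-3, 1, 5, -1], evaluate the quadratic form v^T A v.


First compute Av:
(Av)_1 = 1*-3 + 5*1 + -3*5 + 4*-1 = -17
(Av)_2 = 5*-3 + 3*1 + 1*5 + -2*-1 = -5
(Av)_3 = -3*-3 + 1*1 + 4*5 + -1*-1 = 31
(Av)_4 = 4*-3 + -2*1 + -1*5 + -2*-1 = -17
Av = [-17, -5, 31, -17]
Then v^T (Av) = -3*-17 + 1*-5 + 5*31 + -1*-17
= 51 + -5 + 155 + 17 = 218

218


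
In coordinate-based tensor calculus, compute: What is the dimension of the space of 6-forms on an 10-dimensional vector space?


The dimension of the space of p-forms on an n-dimensional space is C(n, p).
n = 10, p = 6
C(10, 6) = 10! / (6! * 4!) = 210

210


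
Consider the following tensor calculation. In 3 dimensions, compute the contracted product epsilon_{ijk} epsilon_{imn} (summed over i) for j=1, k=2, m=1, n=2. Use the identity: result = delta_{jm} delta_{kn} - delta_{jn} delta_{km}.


Using the identity: epsilon_{ijk} epsilon_{imn} = delta_{jm} delta_{kn} - delta_{jn} delta_{km}.
delta_{11} = 1
delta_{22} = 1
delta_{12} = 0
delta_{21} = 0
Result = 1 * 1 - 0 * 0 = 1 - 0 = 1

1


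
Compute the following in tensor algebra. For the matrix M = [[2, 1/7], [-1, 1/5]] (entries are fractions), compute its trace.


The trace is the sum of diagonal entries.
Diagonal: M[1,1] = 2, M[2,2] = 1/5
Tr(M) = 2 + 1/5
Computing step by step:
After adding M[1,1]: 2
After adding M[2,2]: 11/5
Tr(M) = 11/5

11/5


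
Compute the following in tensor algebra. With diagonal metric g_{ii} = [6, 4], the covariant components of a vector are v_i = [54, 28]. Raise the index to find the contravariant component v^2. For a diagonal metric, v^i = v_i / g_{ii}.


To raise an index with a diagonal metric: v^i = v_i / g_{ii}.
For index 2: v_2 = 28, g_{22} = 4
v^2 = 28 / 4 = 7

7


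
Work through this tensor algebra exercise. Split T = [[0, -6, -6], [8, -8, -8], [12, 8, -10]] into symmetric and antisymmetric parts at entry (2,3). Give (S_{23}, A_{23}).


T_{23} = -8
T_{32} = 8
S_{23} = (-8 + 8)/2 = 0/2 = 0
A_{23} = (-8 - 8)/2 = -16/2 = -8
Check: S + A = 0 + -8 = -8 = T_{23}.

(0, -8)


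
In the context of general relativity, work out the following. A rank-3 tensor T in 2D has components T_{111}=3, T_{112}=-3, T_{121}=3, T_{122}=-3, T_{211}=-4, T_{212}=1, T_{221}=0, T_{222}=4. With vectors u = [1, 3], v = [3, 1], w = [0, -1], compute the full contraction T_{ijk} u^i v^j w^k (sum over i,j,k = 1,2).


S = sum over i,j,k of T_{ijk} u_i v_j w_k. Expanding all 8 terms:
T_{111}*u_1*v_1*w_1 = 3*1*3*0 = 0  (running total: 0)
T_{112}*u_1*v_1*w_2 = -3*1*3*-1 = 9  (running total: 9)
T_{121}*u_1*v_2*w_1 = 3*1*1*0 = 0  (running total: 9)
T_{122}*u_1*v_2*w_2 = -3*1*1*-1 = 3  (running total: 12)
T_{211}*u_2*v_1*w_1 = -4*3*3*0 = 0  (running total: 12)
T_{212}*u_2*v_1*w_2 = 1*3*3*-1 = -9  (running total: 3)
T_{221}*u_2*v_2*w_1 = 0*3*1*0 = 0  (running total: 3)
T_{222}*u_2*v_2*w_2 = 4*3*1*-1 = -12  (running total: -9)
S = -9

-9


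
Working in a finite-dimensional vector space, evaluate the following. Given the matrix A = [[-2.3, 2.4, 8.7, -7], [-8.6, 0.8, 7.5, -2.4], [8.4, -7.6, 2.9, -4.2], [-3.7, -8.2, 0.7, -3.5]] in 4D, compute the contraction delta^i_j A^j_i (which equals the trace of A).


The contraction (trace) of a rank-2 tensor is the sum of its diagonal elements.
Diagonal entries: A[1,1] = -2.3, A[2,2] = 0.8, A[3,3] = 2.9, A[4,4] = -3.5
Tr(A) = -2.3 + 0.8 + 2.9 + -3.5 = -2.1

-2.1


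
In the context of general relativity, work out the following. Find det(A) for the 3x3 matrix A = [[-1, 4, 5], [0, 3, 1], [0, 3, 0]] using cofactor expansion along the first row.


Expanding along the first row, det(A) = a11*M_11 - a12*M_12 + a13*M_13, where M_1j is the (1,j) minor.
Minor M_11 = 3*0 - 1*3 = -3
Minor M_12 = 0*0 - 1*0 = 0
Minor M_13 = 0*3 - 3*0 = 0
det = -1*(-3) - 4*(0) + 5*(0)
    = 3 - 0 + 0
    = 3

3


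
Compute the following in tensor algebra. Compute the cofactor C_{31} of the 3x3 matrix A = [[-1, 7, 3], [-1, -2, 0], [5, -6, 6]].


To find cofactor C_{31}, delete row 3 and column 1.
The resulting 2x2 submatrix is: [[7, 3], [-2, 0]]
Minor M_{31} = 7*0 - 3*-2
  = 0 - -6 = 6
Sign = (-1)^(3+1) = (-1)^4 = 1
Cofactor C_{31} = 1 * 6 = 6

6


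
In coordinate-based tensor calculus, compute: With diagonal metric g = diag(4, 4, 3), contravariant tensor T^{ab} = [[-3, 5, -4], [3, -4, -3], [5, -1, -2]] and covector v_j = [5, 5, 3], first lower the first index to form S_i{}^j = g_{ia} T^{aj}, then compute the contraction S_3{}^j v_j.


Step 1: lower the first index. For a diagonal metric, g_{ia} T^{aj} = g_{ii} T^{ij} (no sum on i).
g_{33} = 3
S_3{}^1 = 3 * T^{31} = 3 * 5 = 15
S_3{}^2 = 3 * T^{32} = 3 * -1 = -3
S_3{}^3 = 3 * T^{33} = 3 * -2 = -6
Step 2: contract S_3{}^j with v_j.
S_3{}^1 * v_1 = 15 * 5 = 75
S_3{}^2 * v_2 = -3 * 5 = -15
S_3{}^3 * v_3 = -6 * 3 = -18
Result = 75 + -15 + -18 = 42

42


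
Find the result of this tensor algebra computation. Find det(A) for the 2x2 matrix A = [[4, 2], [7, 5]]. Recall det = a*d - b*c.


For a 2x2 matrix [[a, b], [c, d]], det = a*d - b*c.
a = 4, b = 2, c = 7, d = 5
a*d = 4 * 5 = 20
b*c = 2 * 7 = 14
det = 20 - 14 = 6

6


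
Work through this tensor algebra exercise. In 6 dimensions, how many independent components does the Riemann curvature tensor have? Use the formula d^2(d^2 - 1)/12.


The Riemann tensor in d dimensions has d^2(d^2 - 1)/12 independent components.
d = 6, so d^2 = 36
d^2 - 1 = 35
d^2(d^2 - 1) = 36 * 35 = 1260
Divide by 12: 1260 / 12 = 105

105


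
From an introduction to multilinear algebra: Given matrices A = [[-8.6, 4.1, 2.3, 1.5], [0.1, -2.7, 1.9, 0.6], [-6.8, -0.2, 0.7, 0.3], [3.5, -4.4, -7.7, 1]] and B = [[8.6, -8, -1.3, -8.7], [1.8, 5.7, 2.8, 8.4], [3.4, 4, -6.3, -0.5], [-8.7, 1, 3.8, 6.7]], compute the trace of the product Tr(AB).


Tr(AB) = sum_i (AB)_{ii} where (AB)_{ii} = sum_k A_{ik} B_{ki}.
(AB)_{11} = -8.6*8.6 + 4.1*1.8 + 2.3*3.4 + 1.5*-8.7 = -71.81
(AB)_{22} = 0.1*-8 + -2.7*5.7 + 1.9*4 + 0.6*1 = -7.99
(AB)_{33} = -6.8*-1.3 + -0.2*2.8 + 0.7*-6.3 + 0.3*3.8 = 5.01
(AB)_{44} = 3.5*-8.7 + -4.4*8.4 + -7.7*-0.5 + 1*6.7 = -56.86
Tr(AB) = -71.81 + -7.99 + 5.01 + -56.86 = -131.65

-131.65


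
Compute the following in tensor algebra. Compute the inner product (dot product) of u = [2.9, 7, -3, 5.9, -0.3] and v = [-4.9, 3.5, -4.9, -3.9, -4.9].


The inner product u . v = sum of u_i * v_i.
Term-by-term: 2.9 * -4.9, 7 * 3.5, -3 * -4.9, 5.9 * -3.9, -0.3 * -4.9
Products: -14.21, 24.5, 14.7, -23.01, 1.47
Sum = -14.21 + 24.5 + 14.7 + -23.01 + 1.47 = 3.45

3.45


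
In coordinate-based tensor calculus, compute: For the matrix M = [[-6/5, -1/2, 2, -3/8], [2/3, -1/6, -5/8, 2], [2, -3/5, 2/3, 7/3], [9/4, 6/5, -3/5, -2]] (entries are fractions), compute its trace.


The trace is the sum of diagonal entries.
Diagonal: M[1,1] = -6/5, M[2,2] = -1/6, M[3,3] = 2/3, M[4,4] = -2
Tr(M) = -6/5 + -1/6 + 2/3 + -2
Computing step by step:
After adding M[1,1]: -6/5
After adding M[2,2]: -41/30
After adding M[3,3]: -7/10
After adding M[4,4]: -27/10
Tr(M) = -27/10

-27/10


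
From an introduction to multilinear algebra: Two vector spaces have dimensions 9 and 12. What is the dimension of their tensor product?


The dimension of a tensor product is the product of dimensions.
dim(V) = 9, dim(W) = 12
dim(V (x) W) = 9 * 12 = 108

108


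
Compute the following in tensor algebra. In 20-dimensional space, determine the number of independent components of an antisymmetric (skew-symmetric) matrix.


An antisymmetric rank-2 tensor satisfies A_{ij} = -A_{ji}, so diagonal entries are zero.
The independent components are the upper-triangular entries: C(n, 2) = n(n-1)/2.
n = 20
C(20, 2) = 20 * 19 / 2 = 380 / 2 = 190

190


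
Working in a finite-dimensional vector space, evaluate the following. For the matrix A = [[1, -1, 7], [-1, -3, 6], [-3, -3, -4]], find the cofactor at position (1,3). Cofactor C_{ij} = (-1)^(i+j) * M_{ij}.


To find cofactor C_{13}, delete row 1 and column 3.
The resulting 2x2 submatrix is: [[-1, -3], [-3, -3]]
Minor M_{13} = -1*-3 - -3*-3
  = 3 - 9 = -6
Sign = (-1)^(1+3) = (-1)^4 = 1
Cofactor C_{13} = 1 * -6 = -6

-6


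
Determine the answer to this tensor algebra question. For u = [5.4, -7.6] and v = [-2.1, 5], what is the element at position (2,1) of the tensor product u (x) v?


The outer product entry T_{ij} = u_i * v_j.
We need i=2, j=1.
u_2 = -7.6, v_1 = -2.1
T_{2,1} = -7.6 * -2.1 = 15.96

15.96


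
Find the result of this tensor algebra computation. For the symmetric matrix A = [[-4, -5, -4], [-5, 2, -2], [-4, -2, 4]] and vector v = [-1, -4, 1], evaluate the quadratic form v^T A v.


First compute Av:
(Av)_1 = -4*-1 + -5*-4 + -4*1 = 20
(Av)_2 = -5*-1 + 2*-4 + -2*1 = -5
(Av)_3 = -4*-1 + -2*-4 + 4*1 = 16
Av = [20, -5, 16]
Then v^T (Av) = -1*20 + -4*-5 + 1*16
= -20 + 20 + 16 = 16

16


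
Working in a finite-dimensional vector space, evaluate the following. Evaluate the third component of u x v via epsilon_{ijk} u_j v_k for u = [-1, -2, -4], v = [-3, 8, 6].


(u x v)_3 = sum_{j,k} epsilon_{3jk} u_j v_k. Only permutations of (1,2,3) contribute; the two non-zero terms are:
eps_{312} u_1 v_2 = 1 * -1 * 8 = -8
eps_{321} u_2 v_1 = -1 * -2 * -3 = -6
(u x v)_3 = -14

-14


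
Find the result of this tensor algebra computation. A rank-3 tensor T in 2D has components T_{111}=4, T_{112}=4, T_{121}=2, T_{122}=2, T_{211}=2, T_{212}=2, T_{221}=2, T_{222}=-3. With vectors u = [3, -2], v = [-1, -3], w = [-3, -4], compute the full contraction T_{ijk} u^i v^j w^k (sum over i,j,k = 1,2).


S = sum over i,j,k of T_{ijk} u_i v_j w_k. Expanding all 8 terms:
T_{111}*u_1*v_1*w_1 = 4*3*-1*-3 = 36  (running total: 36)
T_{112}*u_1*v_1*w_2 = 4*3*-1*-4 = 48  (running total: 84)
T_{121}*u_1*v_2*w_1 = 2*3*-3*-3 = 54  (running total: 138)
T_{122}*u_1*v_2*w_2 = 2*3*-3*-4 = 72  (running total: 210)
T_{211}*u_2*v_1*w_1 = 2*-2*-1*-3 = -12  (running total: 198)
T_{212}*u_2*v_1*w_2 = 2*-2*-1*-4 = -16  (running total: 182)
T_{221}*u_2*v_2*w_1 = 2*-2*-3*-3 = -36  (running total: 146)
T_{222}*u_2*v_2*w_2 = -3*-2*-3*-4 = 72  (running total: 218)
S = 218

218


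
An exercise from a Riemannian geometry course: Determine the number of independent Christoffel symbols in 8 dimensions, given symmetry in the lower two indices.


Christoffel symbols Gamma^k_{ij} are symmetric in i,j, so there are d * d(d+1)/2 independent symbols.
d = 8
d(d+1)/2 = 8 * 9 / 2 = 36
Total = 8 * 36 = 288

288


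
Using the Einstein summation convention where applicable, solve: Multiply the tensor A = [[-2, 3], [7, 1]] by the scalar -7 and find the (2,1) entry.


Scalar multiplication: (cA)_{ij} = c * A_{ij}.
c = -7
A_{21} = 7
(cA)_{21} = -7 * 7 = -49

-49


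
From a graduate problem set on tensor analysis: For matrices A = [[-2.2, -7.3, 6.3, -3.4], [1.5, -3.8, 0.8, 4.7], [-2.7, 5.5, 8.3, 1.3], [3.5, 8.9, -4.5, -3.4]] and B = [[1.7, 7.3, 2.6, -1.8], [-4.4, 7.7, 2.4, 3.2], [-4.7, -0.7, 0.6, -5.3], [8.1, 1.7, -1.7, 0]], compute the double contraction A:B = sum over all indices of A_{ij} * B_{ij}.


A:B = sum over all i,j of A_{ij} * B_{ij}.
Row 1: -2.2*1.7=-3.74, -7.3*7.3=-53.29, 6.3*2.6=16.38, -3.4*-1.8=6.12 => row sum = -34.53
Row 2: 1.5*-4.4=-6.6, -3.8*7.7=-29.26, 0.8*2.4=1.92, 4.7*3.2=15.04 => row sum = -18.9
Row 3: -2.7*-4.7=12.69, 5.5*-0.7=-3.85, 8.3*0.6=4.98, 1.3*-5.3=-6.89 => row sum = 6.93
Row 4: 3.5*8.1=28.35, 8.9*1.7=15.13, -4.5*-1.7=7.65, -3.4*0=0 => row sum = 51.13
Total = -34.53 + -18.9 + 6.93 + 51.13 = 4.63

4.63


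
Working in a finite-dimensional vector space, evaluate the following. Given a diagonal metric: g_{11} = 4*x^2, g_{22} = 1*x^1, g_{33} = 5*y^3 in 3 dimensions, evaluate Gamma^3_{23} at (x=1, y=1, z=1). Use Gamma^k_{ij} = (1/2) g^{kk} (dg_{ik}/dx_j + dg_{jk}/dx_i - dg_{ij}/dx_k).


For a diagonal metric, Gamma^k_{ij} = (1/2) g^{kk} (dg_{ik}/dx_j + dg_{jk}/dx_i - dg_{ij}/dx_k).
The metric is diagonal, so g_{ab} = 0 for a != b.
At the given point: g_{11} = 4, g_{22} = 1, g_{33} = 5
g^{33} = 1/5
dg_{23}/dx_3 = 0 (off-diagonal)
dg_{33}/dx_2 = dg_{33}/dx_2 = 15
dg_{23}/dx_3 = 0 (off-diagonal)
Numerator = 0 + 15 - 0 = 15
Gamma^3_{23} = 15 / (2 * 5) = 3/2

3/2
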